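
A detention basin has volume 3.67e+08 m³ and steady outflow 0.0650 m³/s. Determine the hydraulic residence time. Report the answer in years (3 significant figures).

Q = 0.0650 m³/s × 3.156e+07 s/yr = 2.051e+06 m³/yr.
Hydraulic residence time τ = V/Q = 3.67e+08/2.051e+06 = 178.9 yr.

179 yr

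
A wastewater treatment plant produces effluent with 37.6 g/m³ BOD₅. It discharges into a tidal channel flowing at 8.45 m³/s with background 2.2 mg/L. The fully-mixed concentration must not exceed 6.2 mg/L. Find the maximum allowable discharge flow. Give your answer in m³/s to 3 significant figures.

1.08 m³/s

Mass balance at complete mixing: C_std·(Q_w + Q_r) = Q_w·C_e + Q_r·C_b.
Rearranging, Q_w = Q_r·(C_std − C_b)/(C_e − C_std) = 8.45·(6.2 − 2.2) / (37.6 − 6.2) = 1.076 m³/s.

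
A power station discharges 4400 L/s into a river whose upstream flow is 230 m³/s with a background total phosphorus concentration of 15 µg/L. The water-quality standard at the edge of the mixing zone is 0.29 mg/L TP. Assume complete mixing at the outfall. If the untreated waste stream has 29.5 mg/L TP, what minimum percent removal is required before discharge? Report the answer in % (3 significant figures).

50.3 %

4400 L/s = 4.4 m³/s.
15 µg/L = 0.015 mg/L.
Mass balance: 0.29·234.4 = 4.4·Cₑ + 230·0.015.
Cₑ = (67.98 − 3.45) / 4.4 = 14.66 mg/L.
Required removal = 1 − 14.66/29.5 = 50.29 %.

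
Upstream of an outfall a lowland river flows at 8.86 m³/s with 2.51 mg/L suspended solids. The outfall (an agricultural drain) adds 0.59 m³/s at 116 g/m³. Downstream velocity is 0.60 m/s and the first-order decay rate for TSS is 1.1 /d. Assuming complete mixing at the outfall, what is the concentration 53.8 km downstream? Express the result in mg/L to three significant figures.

3.06 mg/L

After complete mixing, C₀ = (0.59·116 + 8.86·2.51) / 9.45 = 9.596 mg/L.
Travel time t = 5.38e+04 m / 0.60 m/s = 8.967e+04 s = 1.038 d.
C = 9.596·exp(−1.1·1.038) = 9.596·0.3193 = 3.064 mg/L.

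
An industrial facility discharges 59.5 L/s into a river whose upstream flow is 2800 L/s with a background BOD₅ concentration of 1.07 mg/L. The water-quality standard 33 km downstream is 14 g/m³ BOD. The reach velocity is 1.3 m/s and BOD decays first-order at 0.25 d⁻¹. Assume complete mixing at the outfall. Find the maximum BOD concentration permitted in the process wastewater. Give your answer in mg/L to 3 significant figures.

59.5 L/s = 0.0595 m³/s.
2800 L/s = 2.8 m³/s.
Travel time to the compliance point: t = 3.3e+04/1.3 = 2.538e+04 s = 0.2938 d; decay factor exp(−0.25·0.2938) = 0.9292.
So the concentration just after mixing may be at most 14/0.9292 = 15.07 mg/L.
Mass balance: 15.07·2.86 = 0.0595·Cₑ + 2.8·1.07.
Cₑ = (43.08 − 2.996) / 0.0595 = 673.8 mg/L.

674 mg/L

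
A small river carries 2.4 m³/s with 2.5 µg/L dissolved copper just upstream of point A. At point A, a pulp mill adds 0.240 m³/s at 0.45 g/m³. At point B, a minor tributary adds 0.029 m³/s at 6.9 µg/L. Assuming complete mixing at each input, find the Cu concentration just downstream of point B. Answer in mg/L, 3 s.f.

0.0428 mg/L

2.5 µg/L = 0.0025 mg/L.
After input A: C = (2.4·0.0025 + 0.24·0.45) / 2.64 = 0.04318 mg/L.
6.9 µg/L = 0.0069 mg/L.
After input B: C = (2.64·0.04318 + 0.029·0.0069) / 2.669 = 0.04279 mg/L.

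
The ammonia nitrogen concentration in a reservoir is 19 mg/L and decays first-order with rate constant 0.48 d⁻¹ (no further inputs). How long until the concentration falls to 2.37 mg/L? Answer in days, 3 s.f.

t = ln(C₀/C)/k = ln(19/2.37)/0.48 = 2.082/0.48 = 4.337 d.

4.34 d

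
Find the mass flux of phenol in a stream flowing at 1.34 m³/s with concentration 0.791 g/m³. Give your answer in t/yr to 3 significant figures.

33.4 t/yr

Mass flux = Q·C = 1.34 m³/s × 0.791 g/m³ = 1.06 g/s.
= 1.06 g/s × 31.56 = 33.45 t/yr.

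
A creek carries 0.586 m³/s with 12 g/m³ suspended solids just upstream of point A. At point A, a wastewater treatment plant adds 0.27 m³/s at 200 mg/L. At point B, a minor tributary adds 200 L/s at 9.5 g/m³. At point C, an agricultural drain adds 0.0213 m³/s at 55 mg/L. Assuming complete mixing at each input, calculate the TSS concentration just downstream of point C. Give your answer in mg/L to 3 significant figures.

After input A: C = (0.586·12 + 0.27·200) / 0.856 = 71.3 mg/L.
200 L/s = 0.2 m³/s.
After input B: C = (0.856·71.3 + 0.2·9.5) / 1.056 = 59.59 mg/L.
After input C: C = (1.056·59.59 + 0.0213·55) / 1.077 = 59.5 mg/L.

59.5 mg/L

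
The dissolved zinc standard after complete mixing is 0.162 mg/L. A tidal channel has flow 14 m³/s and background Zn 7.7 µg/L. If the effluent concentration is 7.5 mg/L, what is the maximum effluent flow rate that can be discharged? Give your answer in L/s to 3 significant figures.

294 L/s

7.7 µg/L = 0.0077 mg/L.
Mass balance at complete mixing: C_std·(Q_w + Q_r) = Q_w·C_e + Q_r·C_b.
Rearranging, Q_w = Q_r·(C_std − C_b)/(C_e − C_std) = 14·(0.162 − 0.0077) / (7.5 − 0.162) = 0.2944 m³/s.
= 294.4 L/s.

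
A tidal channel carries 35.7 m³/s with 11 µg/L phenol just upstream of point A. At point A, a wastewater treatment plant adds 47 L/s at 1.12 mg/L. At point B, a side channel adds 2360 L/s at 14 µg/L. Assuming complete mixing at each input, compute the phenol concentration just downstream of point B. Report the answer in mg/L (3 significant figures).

0.0126 mg/L

11 µg/L = 0.011 mg/L.
47 L/s = 0.047 m³/s.
After input A: C = (35.7·0.011 + 0.047·1.12) / 35.75 = 0.01246 mg/L.
2360 L/s = 2.36 m³/s.
14 µg/L = 0.014 mg/L.
After input B: C = (35.75·0.01246 + 2.36·0.014) / 38.11 = 0.01255 mg/L.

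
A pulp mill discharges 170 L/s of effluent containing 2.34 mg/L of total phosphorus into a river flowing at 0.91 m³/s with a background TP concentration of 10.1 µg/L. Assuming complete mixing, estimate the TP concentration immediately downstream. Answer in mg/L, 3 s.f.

170 L/s = 0.17 m³/s.
10.1 µg/L = 0.0101 mg/L.
By mass balance at complete mixing, C = (0.17·2.34 + 0.91·0.0101) / (0.17 + 0.91) = 0.407/1.08 = 0.3768 mg/L.

0.377 mg/L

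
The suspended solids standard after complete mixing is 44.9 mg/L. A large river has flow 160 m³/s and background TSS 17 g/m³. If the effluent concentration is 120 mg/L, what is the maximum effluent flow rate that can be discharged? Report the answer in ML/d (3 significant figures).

Mass balance at complete mixing: C_std·(Q_w + Q_r) = Q_w·C_e + Q_r·C_b.
Rearranging, Q_w = Q_r·(C_std − C_b)/(C_e − C_std) = 160·(44.9 − 17) / (120 − 44.9) = 59.44 m³/s.
= 5136 ML/d.

5140 ML/d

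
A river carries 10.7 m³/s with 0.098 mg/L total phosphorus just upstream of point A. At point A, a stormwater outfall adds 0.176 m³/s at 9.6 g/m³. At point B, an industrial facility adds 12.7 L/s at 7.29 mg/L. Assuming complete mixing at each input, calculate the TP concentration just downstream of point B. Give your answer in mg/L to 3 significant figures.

After input A: C = (10.7·0.098 + 0.176·9.6) / 10.88 = 0.2518 mg/L.
12.7 L/s = 0.0127 m³/s.
After input B: C = (10.88·0.2518 + 0.0127·7.29) / 10.89 = 0.26 mg/L.

0.260 mg/L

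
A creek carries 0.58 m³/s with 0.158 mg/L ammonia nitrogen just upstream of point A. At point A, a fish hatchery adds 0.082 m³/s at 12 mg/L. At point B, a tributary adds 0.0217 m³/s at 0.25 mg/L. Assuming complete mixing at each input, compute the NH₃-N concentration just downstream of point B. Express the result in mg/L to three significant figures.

1.58 mg/L

After input A: C = (0.58·0.158 + 0.082·12) / 0.662 = 1.625 mg/L.
After input B: C = (0.662·1.625 + 0.0217·0.25) / 0.6837 = 1.581 mg/L.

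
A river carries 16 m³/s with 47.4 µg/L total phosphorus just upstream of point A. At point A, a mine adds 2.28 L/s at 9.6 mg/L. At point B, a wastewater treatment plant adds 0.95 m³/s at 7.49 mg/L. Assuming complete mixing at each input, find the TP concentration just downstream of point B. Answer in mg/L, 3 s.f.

0.466 mg/L

47.4 µg/L = 0.0474 mg/L.
2.28 L/s = 0.00228 m³/s.
After input A: C = (16·0.0474 + 0.00228·9.6) / 16 = 0.04876 mg/L.
After input B: C = (16·0.04876 + 0.95·7.49) / 16.95 = 0.4658 mg/L.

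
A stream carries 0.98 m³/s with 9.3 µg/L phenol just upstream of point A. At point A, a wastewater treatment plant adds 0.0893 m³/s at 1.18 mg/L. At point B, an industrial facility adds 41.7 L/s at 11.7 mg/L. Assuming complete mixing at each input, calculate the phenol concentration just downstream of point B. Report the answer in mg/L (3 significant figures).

9.3 µg/L = 0.0093 mg/L.
After input A: C = (0.98·0.0093 + 0.0893·1.18) / 1.069 = 0.1071 mg/L.
41.7 L/s = 0.0417 m³/s.
After input B: C = (1.069·0.1071 + 0.0417·11.7) / 1.111 = 0.5422 mg/L.

0.542 mg/L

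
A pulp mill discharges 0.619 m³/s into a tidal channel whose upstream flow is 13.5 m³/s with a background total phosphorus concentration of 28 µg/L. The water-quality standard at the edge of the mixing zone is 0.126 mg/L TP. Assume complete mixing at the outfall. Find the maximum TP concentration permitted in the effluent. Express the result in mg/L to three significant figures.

2.26 mg/L

28 µg/L = 0.028 mg/L.
Mass balance: 0.126·14.12 = 0.619·Cₑ + 13.5·0.028.
Cₑ = (1.779 − 0.378) / 0.619 = 2.263 mg/L.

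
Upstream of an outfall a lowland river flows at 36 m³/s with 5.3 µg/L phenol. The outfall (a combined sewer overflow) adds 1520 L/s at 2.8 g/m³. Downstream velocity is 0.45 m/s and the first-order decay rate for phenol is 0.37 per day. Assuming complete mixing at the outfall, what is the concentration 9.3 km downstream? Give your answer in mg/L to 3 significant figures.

0.108 mg/L

1520 L/s = 1.52 m³/s.
5.3 µg/L = 0.0053 mg/L.
After complete mixing, C₀ = (1.52·2.8 + 36·0.0053) / 37.52 = 0.1185 mg/L.
Travel time t = 9300 m / 0.45 m/s = 2.067e+04 s = 0.2392 d.
C = 0.1185·exp(−0.37·0.2392) = 0.1185·0.9153 = 0.1085 mg/L.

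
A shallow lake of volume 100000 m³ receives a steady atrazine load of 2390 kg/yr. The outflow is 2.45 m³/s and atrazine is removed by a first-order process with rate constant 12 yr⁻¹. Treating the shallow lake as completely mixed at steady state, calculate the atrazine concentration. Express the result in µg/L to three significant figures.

30.4 µg/L

Outflow Q = 2.45 m³/s × 3.156e+07 s/yr = 7.732e+07 m³/yr.
Steady-state CSTR mass balance: W = Q·C + k·V·C, so C = W/(Q + kV).
Q + kV = 7.732e+07 + 12·100000 = 7.852e+07 m³/yr.
C = 2390/7.852e+07 = 3.044e-05 kg/m³ = 0.03044 mg/L = 30.44 µg/L.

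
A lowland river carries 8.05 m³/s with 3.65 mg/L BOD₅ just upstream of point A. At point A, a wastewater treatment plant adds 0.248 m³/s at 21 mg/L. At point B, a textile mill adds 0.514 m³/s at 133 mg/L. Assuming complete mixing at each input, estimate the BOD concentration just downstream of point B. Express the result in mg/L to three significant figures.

11.7 mg/L

After input A: C = (8.05·3.65 + 0.248·21) / 8.298 = 4.169 mg/L.
After input B: C = (8.298·4.169 + 0.514·133) / 8.812 = 11.68 mg/L.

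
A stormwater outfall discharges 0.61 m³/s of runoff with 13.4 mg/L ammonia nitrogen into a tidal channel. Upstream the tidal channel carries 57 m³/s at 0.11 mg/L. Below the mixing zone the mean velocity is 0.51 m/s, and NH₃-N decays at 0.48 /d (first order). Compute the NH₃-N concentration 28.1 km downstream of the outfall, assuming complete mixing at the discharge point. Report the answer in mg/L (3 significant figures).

0.185 mg/L

After complete mixing, C₀ = (0.61·13.4 + 57·0.11) / 57.61 = 0.2507 mg/L.
Travel time t = 2.81e+04 m / 0.51 m/s = 5.51e+04 s = 0.6377 d.
C = 0.2507·exp(−0.48·0.6377) = 0.2507·0.7363 = 0.1846 mg/L.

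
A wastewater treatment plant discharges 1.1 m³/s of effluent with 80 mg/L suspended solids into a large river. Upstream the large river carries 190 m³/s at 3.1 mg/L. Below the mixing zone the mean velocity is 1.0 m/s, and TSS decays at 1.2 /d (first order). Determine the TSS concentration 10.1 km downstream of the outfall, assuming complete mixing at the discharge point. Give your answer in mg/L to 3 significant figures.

After complete mixing, C₀ = (1.1·80 + 190·3.1) / 191.1 = 3.543 mg/L.
Travel time t = 1.01e+04 m / 1.0 m/s = 1.01e+04 s = 0.1169 d.
C = 3.543·exp(−1.2·0.1169) = 3.543·0.8691 = 3.079 mg/L.

3.08 mg/L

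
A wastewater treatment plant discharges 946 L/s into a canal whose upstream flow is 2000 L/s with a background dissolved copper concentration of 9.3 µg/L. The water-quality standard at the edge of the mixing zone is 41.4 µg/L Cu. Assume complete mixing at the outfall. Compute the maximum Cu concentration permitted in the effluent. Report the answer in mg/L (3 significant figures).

0.109 mg/L

946 L/s = 0.946 m³/s.
2000 L/s = 2 m³/s.
9.3 µg/L = 0.0093 mg/L.
41.4 µg/L = 0.0414 mg/L.
Mass balance: 0.0414·2.946 = 0.946·Cₑ + 2·0.0093.
Cₑ = (0.122 − 0.0186) / 0.946 = 0.1093 mg/L.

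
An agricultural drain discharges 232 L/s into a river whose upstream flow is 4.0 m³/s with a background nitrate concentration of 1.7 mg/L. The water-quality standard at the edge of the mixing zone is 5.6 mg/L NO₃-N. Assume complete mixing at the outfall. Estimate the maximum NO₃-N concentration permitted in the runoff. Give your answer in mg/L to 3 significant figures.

72.8 mg/L

232 L/s = 0.232 m³/s.
Mass balance: 5.6·4.232 = 0.232·Cₑ + 4·1.7.
Cₑ = (23.7 − 6.8) / 0.232 = 72.84 mg/L.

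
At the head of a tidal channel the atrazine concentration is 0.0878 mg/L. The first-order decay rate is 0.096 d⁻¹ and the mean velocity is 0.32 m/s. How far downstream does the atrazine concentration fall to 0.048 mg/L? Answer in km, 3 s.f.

174 km

From C = C₀·e^(−kt), t = ln(C₀/C)/k = ln(0.0878/0.048)/0.096 = 0.6039/0.096 = 6.29 d.
Distance = v·t = 0.32 m/s × 5.435e+05 s = 1.739e+05 m = 173.9 km.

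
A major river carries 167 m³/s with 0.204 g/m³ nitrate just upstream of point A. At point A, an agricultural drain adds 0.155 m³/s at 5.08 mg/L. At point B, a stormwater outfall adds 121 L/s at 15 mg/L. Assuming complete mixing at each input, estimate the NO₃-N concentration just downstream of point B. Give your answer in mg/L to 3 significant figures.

After input A: C = (167·0.204 + 0.155·5.08) / 167.2 = 0.2085 mg/L.
121 L/s = 0.121 m³/s.
After input B: C = (167.2·0.2085 + 0.121·15) / 167.3 = 0.2192 mg/L.

0.219 mg/L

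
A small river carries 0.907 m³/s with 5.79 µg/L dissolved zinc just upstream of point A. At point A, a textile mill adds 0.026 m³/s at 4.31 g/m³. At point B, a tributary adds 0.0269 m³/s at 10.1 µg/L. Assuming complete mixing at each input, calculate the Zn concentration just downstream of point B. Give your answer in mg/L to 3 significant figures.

5.79 µg/L = 0.00579 mg/L.
After input A: C = (0.907·0.00579 + 0.026·4.31) / 0.933 = 0.1257 mg/L.
10.1 µg/L = 0.0101 mg/L.
After input B: C = (0.933·0.1257 + 0.0269·0.0101) / 0.9599 = 0.1225 mg/L.

0.122 mg/L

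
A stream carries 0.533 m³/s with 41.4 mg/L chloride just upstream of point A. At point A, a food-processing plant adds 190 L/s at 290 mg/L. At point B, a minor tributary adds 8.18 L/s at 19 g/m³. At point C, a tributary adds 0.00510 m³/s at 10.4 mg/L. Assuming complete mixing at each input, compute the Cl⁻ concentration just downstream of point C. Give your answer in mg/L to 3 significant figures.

105 mg/L

190 L/s = 0.19 m³/s.
After input A: C = (0.533·41.4 + 0.19·290) / 0.723 = 106.7 mg/L.
8.18 L/s = 0.00818 m³/s.
After input B: C = (0.723·106.7 + 0.00818·19) / 0.7312 = 105.7 mg/L.
After input C: C = (0.7312·105.7 + 0.0051·10.4) / 0.7363 = 105.1 mg/L.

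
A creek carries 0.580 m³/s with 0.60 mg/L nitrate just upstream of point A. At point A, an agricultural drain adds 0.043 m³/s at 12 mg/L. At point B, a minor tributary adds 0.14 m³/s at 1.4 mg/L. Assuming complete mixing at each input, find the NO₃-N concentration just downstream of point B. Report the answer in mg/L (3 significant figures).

After input A: C = (0.58·0.6 + 0.043·12) / 0.623 = 1.387 mg/L.
After input B: C = (0.623·1.387 + 0.14·1.4) / 0.763 = 1.389 mg/L.

1.39 mg/L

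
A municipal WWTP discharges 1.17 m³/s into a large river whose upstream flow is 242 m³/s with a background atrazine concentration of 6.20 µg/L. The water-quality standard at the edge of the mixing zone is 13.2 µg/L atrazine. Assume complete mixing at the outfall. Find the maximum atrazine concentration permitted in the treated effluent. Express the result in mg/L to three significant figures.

6.20 µg/L = 0.0062 mg/L.
13.2 µg/L = 0.0132 mg/L.
Mass balance: 0.0132·243.2 = 1.17·Cₑ + 242·0.0062.
Cₑ = (3.21 − 1.5) / 1.17 = 1.461 mg/L.

1.46 mg/L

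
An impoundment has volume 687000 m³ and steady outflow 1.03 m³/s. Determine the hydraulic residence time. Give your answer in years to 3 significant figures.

Q = 1.03 m³/s × 3.156e+07 s/yr = 3.25e+07 m³/yr.
Hydraulic residence time τ = V/Q = 687000/3.25e+07 = 0.02114 yr.

0.0211 yr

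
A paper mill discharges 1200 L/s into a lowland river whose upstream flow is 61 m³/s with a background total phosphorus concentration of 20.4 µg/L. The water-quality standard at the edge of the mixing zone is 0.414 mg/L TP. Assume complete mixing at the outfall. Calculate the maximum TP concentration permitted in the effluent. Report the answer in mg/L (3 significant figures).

20.4 mg/L

1200 L/s = 1.2 m³/s.
20.4 µg/L = 0.0204 mg/L.
Mass balance: 0.414·62.2 = 1.2·Cₑ + 61·0.0204.
Cₑ = (25.75 − 1.244) / 1.2 = 20.42 mg/L.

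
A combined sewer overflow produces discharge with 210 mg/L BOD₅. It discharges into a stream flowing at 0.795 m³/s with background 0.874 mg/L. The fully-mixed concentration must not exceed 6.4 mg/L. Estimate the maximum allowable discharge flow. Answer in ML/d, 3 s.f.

Mass balance at complete mixing: C_std·(Q_w + Q_r) = Q_w·C_e + Q_r·C_b.
Rearranging, Q_w = Q_r·(C_std − C_b)/(C_e − C_std) = 0.795·(6.4 − 0.874) / (210 − 6.4) = 0.02158 m³/s.
= 1.864 ML/d.

1.86 ML/d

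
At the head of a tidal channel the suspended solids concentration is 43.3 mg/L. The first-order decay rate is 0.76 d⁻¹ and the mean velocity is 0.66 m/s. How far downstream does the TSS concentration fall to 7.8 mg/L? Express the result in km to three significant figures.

129 km

From C = C₀·e^(−kt), t = ln(C₀/C)/k = ln(43.3/7.8)/0.76 = 1.714/0.76 = 2.255 d.
Distance = v·t = 0.66 m/s × 1.949e+05 s = 1.286e+05 m = 128.6 km.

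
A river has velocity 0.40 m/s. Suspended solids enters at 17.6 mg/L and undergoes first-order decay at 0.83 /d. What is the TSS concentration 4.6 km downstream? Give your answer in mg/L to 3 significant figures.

Travel time t = 4.6 km / 0.40 m/s = 4600/0.40 = 1.15e+04 s = 0.1331 d.
First-order decay: C = 17.6·exp(−0.83·0.1331) = 17.6·0.8954 = 15.76 mg/L.

15.8 mg/L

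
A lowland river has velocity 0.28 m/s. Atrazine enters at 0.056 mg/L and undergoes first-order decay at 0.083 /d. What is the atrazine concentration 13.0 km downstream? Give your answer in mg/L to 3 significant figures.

Travel time t = 13.0 km / 0.28 m/s = 1.3e+04/0.28 = 4.643e+04 s = 0.5374 d.
First-order decay: C = 0.056·exp(−0.083·0.5374) = 0.056·0.9564 = 0.05356 mg/L.

0.0536 mg/L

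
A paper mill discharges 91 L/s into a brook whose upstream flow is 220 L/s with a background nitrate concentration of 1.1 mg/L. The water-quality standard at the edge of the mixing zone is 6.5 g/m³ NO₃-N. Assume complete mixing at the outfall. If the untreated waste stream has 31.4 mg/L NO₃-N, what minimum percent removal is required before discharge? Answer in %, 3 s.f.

91 L/s = 0.091 m³/s.
220 L/s = 0.22 m³/s.
Mass balance: 6.5·0.311 = 0.091·Cₑ + 0.22·1.1.
Cₑ = (2.022 − 0.242) / 0.091 = 19.55 mg/L.
Required removal = 1 − 19.55/31.4 = 37.72 %.

37.7 %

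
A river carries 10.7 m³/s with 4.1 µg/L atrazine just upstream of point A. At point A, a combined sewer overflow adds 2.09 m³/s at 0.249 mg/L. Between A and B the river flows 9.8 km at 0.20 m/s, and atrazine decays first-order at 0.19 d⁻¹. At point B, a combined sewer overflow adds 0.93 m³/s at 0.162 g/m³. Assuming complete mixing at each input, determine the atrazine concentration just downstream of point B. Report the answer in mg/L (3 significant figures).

4.1 µg/L = 0.0041 mg/L.
After input A: C = (10.7·0.0041 + 2.09·0.249) / 12.79 = 0.04412 mg/L.
Over the 9.8 km reach to input B (t = 4.9e+04 s = 0.5671 d), decay gives C = 0.04412·exp(−0.19·0.5671) = 0.03961 mg/L.
After input B: C = (12.79·0.03961 + 0.93·0.162) / 13.72 = 0.04791 mg/L.

0.0479 mg/L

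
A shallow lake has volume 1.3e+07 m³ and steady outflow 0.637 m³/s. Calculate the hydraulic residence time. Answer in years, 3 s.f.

0.647 yr

Q = 0.637 m³/s × 3.156e+07 s/yr = 2.01e+07 m³/yr.
Hydraulic residence time τ = V/Q = 1.3e+07/2.01e+07 = 0.6467 yr.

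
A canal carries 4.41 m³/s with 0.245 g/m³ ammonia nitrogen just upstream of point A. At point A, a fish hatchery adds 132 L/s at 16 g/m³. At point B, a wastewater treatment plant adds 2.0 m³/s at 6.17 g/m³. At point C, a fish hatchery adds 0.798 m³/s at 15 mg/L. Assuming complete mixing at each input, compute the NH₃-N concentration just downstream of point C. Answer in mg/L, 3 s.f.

3.75 mg/L

132 L/s = 0.132 m³/s.
After input A: C = (4.41·0.245 + 0.132·16) / 4.542 = 0.7029 mg/L.
After input B: C = (4.542·0.7029 + 2·6.17) / 6.542 = 2.374 mg/L.
After input C: C = (6.542·2.374 + 0.798·15) / 7.34 = 3.747 mg/L.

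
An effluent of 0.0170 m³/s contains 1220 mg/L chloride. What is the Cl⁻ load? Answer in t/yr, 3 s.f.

655 t/yr

Mass flux = Q·C = 0.017 m³/s × 1220 g/m³ = 20.74 g/s.
= 20.74 g/s × 31.56 = 654.5 t/yr.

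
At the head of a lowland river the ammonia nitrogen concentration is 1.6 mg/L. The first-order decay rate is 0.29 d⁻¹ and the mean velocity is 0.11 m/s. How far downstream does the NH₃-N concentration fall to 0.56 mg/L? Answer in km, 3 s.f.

From C = C₀·e^(−kt), t = ln(C₀/C)/k = ln(1.6/0.56)/0.29 = 1.05/0.29 = 3.62 d.
Distance = v·t = 0.11 m/s × 3.128e+05 s = 3.441e+04 m = 34.41 km.

34.4 km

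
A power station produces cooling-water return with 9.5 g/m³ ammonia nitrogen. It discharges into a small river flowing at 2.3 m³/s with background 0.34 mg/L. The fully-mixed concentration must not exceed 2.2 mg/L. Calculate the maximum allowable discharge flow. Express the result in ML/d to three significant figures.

Mass balance at complete mixing: C_std·(Q_w + Q_r) = Q_w·C_e + Q_r·C_b.
Rearranging, Q_w = Q_r·(C_std − C_b)/(C_e − C_std) = 2.3·(2.2 − 0.34) / (9.5 − 2.2) = 0.586 m³/s.
= 50.63 ML/d.

50.6 ML/d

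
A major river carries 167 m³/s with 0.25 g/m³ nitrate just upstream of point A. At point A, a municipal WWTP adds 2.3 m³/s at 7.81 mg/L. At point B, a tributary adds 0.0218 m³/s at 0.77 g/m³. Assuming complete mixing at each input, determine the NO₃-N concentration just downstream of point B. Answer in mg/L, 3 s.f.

After input A: C = (167·0.25 + 2.3·7.81) / 169.3 = 0.3527 mg/L.
After input B: C = (169.3·0.3527 + 0.0218·0.77) / 169.3 = 0.3528 mg/L.

0.353 mg/L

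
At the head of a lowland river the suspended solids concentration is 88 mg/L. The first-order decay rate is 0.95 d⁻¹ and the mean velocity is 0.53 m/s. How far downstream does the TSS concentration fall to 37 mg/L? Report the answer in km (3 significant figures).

41.8 km

From C = C₀·e^(−kt), t = ln(C₀/C)/k = ln(88/37)/0.95 = 0.8664/0.95 = 0.912 d.
Distance = v·t = 0.53 m/s × 7.88e+04 s = 4.176e+04 m = 41.76 km.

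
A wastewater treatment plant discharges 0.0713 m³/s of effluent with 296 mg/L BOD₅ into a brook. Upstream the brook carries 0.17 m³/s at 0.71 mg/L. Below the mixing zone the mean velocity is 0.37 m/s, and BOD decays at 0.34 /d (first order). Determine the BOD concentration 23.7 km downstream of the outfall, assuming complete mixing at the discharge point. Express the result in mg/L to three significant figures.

68.4 mg/L

After complete mixing, C₀ = (0.0713·296 + 0.17·0.71) / 0.2413 = 87.96 mg/L.
Travel time t = 2.37e+04 m / 0.37 m/s = 6.405e+04 s = 0.7414 d.
C = 87.96·exp(−0.34·0.7414) = 87.96·0.7772 = 68.36 mg/L.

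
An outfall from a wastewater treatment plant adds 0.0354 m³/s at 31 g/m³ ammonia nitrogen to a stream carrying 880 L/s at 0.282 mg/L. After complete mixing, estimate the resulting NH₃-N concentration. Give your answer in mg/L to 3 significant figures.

880 L/s = 0.88 m³/s.
Conservation of mass across the mixing zone: C = (0.0354·31 + 0.88·0.282) / (0.0354 + 0.88) = 1.346/0.9154 = 1.47 mg/L.

1.47 mg/L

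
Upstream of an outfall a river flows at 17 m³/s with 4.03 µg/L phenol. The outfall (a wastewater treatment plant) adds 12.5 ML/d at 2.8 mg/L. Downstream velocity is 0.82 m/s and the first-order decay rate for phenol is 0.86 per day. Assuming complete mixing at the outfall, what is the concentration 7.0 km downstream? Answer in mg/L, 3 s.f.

0.0254 mg/L

12.5 ML/d = 0.1447 m³/s.
4.03 µg/L = 0.00403 mg/L.
After complete mixing, C₀ = (0.1447·2.8 + 17·0.00403) / 17.14 = 0.02762 mg/L.
Travel time t = 7000 m / 0.82 m/s = 8537 s = 0.0988 d.
C = 0.02762·exp(−0.86·0.0988) = 0.02762·0.9185 = 0.02537 mg/L.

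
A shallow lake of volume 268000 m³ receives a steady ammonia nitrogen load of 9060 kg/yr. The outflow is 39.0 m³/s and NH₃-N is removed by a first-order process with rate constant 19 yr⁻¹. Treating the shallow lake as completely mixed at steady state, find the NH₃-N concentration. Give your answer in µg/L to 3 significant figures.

7.33 µg/L

Outflow Q = 39.0 m³/s × 3.156e+07 s/yr = 1.231e+09 m³/yr.
Steady-state CSTR mass balance: W = Q·C + k·V·C, so C = W/(Q + kV).
Q + kV = 1.231e+09 + 19·268000 = 1.236e+09 m³/yr.
C = 9060/1.236e+09 = 7.331e-06 kg/m³ = 0.007331 mg/L = 7.331 µg/L.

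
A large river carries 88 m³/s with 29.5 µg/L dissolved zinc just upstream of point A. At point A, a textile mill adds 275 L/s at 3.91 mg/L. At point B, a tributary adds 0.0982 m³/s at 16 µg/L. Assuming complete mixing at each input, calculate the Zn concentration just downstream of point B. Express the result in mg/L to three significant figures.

29.5 µg/L = 0.0295 mg/L.
275 L/s = 0.275 m³/s.
After input A: C = (88·0.0295 + 0.275·3.91) / 88.28 = 0.04159 mg/L.
16 µg/L = 0.016 mg/L.
After input B: C = (88.28·0.04159 + 0.0982·0.016) / 88.37 = 0.04156 mg/L.

0.0416 mg/L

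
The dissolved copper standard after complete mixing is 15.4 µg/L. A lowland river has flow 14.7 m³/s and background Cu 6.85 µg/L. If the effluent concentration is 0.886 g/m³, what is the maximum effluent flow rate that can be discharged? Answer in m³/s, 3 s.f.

0.144 m³/s

6.85 µg/L = 0.00685 mg/L.
15.4 µg/L = 0.0154 mg/L.
Mass balance at complete mixing: C_std·(Q_w + Q_r) = Q_w·C_e + Q_r·C_b.
Rearranging, Q_w = Q_r·(C_std − C_b)/(C_e − C_std) = 14.7·(0.0154 − 0.00685) / (0.886 − 0.0154) = 0.1444 m³/s.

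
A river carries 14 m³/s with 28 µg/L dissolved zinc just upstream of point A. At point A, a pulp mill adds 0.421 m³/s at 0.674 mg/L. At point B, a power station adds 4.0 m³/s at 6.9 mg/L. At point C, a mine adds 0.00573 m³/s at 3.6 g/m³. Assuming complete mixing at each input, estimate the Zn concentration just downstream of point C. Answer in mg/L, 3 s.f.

28 µg/L = 0.028 mg/L.
After input A: C = (14·0.028 + 0.421·0.674) / 14.42 = 0.04686 mg/L.
After input B: C = (14.42·0.04686 + 4·6.9) / 18.42 = 1.535 mg/L.
After input C: C = (18.42·1.535 + 0.00573·3.6) / 18.43 = 1.536 mg/L.

1.54 mg/L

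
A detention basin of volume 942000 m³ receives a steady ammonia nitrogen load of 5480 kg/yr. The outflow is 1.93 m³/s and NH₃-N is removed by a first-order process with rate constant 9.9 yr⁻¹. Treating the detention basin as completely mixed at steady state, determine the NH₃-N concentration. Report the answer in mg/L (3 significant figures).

0.0780 mg/L

Outflow Q = 1.93 m³/s × 3.156e+07 s/yr = 6.091e+07 m³/yr.
Steady-state CSTR mass balance: W = Q·C + k·V·C, so C = W/(Q + kV).
Q + kV = 6.091e+07 + 9.9·942000 = 7.023e+07 m³/yr.
C = 5480/7.023e+07 = 7.803e-05 kg/m³ = 0.07803 mg/L.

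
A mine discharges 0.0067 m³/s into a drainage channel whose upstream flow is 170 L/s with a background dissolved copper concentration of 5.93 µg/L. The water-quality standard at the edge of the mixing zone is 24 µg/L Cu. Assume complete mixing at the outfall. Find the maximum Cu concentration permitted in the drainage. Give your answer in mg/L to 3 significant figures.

170 L/s = 0.17 m³/s.
5.93 µg/L = 0.00593 mg/L.
24 µg/L = 0.024 mg/L.
Mass balance: 0.024·0.1767 = 0.0067·Cₑ + 0.17·0.00593.
Cₑ = (0.004241 − 0.001008) / 0.0067 = 0.4825 mg/L.

0.482 mg/L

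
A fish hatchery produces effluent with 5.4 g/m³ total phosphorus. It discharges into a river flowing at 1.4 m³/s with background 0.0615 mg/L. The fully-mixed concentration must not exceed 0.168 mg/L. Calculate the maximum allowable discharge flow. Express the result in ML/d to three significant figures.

2.46 ML/d

Mass balance at complete mixing: C_std·(Q_w + Q_r) = Q_w·C_e + Q_r·C_b.
Rearranging, Q_w = Q_r·(C_std − C_b)/(C_e − C_std) = 1.4·(0.168 − 0.0615) / (5.4 − 0.168) = 0.0285 m³/s.
= 2.462 ML/d.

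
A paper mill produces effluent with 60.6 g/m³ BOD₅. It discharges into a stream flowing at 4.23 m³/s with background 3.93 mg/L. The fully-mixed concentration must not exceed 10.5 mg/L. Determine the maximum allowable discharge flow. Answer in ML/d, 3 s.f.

47.9 ML/d

Mass balance at complete mixing: C_std·(Q_w + Q_r) = Q_w·C_e + Q_r·C_b.
Rearranging, Q_w = Q_r·(C_std − C_b)/(C_e − C_std) = 4.23·(10.5 − 3.93) / (60.6 − 10.5) = 0.5547 m³/s.
= 47.93 ML/d.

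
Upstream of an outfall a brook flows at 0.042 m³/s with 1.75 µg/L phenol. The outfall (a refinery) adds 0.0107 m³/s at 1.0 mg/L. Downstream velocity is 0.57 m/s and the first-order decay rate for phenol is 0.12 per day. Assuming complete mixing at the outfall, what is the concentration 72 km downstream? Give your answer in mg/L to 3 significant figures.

1.75 µg/L = 0.00175 mg/L.
After complete mixing, C₀ = (0.0107·1 + 0.042·0.00175) / 0.0527 = 0.2044 mg/L.
Travel time t = 7.2e+04 m / 0.57 m/s = 1.263e+05 s = 1.462 d.
C = 0.2044·exp(−0.12·1.462) = 0.2044·0.8391 = 0.1715 mg/L.

0.172 mg/L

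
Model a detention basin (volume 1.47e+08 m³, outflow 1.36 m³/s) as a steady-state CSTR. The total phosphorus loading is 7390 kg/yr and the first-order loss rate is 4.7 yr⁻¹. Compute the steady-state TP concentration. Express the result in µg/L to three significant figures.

10.1 µg/L

Outflow Q = 1.36 m³/s × 3.156e+07 s/yr = 4.292e+07 m³/yr.
Steady-state CSTR mass balance: W = Q·C + k·V·C, so C = W/(Q + kV).
Q + kV = 4.292e+07 + 4.7·1.47e+08 = 7.338e+08 m³/yr.
C = 7390/7.338e+08 = 1.007e-05 kg/m³ = 0.01007 mg/L = 10.07 µg/L.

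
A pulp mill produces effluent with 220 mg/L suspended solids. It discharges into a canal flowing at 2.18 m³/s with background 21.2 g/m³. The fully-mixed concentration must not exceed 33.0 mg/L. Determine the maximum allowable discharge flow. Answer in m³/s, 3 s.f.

Mass balance at complete mixing: C_std·(Q_w + Q_r) = Q_w·C_e + Q_r·C_b.
Rearranging, Q_w = Q_r·(C_std − C_b)/(C_e − C_std) = 2.18·(33 − 21.2) / (220 − 33) = 0.1376 m³/s.

0.138 m³/s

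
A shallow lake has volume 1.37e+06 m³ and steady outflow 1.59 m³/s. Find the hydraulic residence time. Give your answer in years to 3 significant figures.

Q = 1.59 m³/s × 3.156e+07 s/yr = 5.018e+07 m³/yr.
Hydraulic residence time τ = V/Q = 1.37e+06/5.018e+07 = 0.0273 yr.

0.0273 yr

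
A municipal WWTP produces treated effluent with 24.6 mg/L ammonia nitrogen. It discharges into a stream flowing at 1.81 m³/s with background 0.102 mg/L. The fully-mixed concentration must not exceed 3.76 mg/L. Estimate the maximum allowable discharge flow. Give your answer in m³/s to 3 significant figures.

Mass balance at complete mixing: C_std·(Q_w + Q_r) = Q_w·C_e + Q_r·C_b.
Rearranging, Q_w = Q_r·(C_std − C_b)/(C_e − C_std) = 1.81·(3.76 − 0.102) / (24.6 − 3.76) = 0.3177 m³/s.

0.318 m³/s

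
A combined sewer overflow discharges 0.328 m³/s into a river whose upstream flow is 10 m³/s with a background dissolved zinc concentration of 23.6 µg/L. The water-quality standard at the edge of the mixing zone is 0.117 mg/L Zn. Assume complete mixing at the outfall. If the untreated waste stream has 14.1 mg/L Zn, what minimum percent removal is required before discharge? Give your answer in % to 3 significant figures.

23.6 µg/L = 0.0236 mg/L.
Mass balance: 0.117·10.33 = 0.328·Cₑ + 10·0.0236.
Cₑ = (1.208 − 0.236) / 0.328 = 2.965 mg/L.
Required removal = 1 − 2.965/14.1 = 78.97 %.

79.0 %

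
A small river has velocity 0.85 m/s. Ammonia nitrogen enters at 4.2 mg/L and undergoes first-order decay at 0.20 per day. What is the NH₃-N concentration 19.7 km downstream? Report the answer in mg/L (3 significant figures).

3.98 mg/L

Travel time t = 19.7 km / 0.85 m/s = 1.97e+04/0.85 = 2.318e+04 s = 0.2682 d.
First-order decay: C = 4.2·exp(−0.20·0.2682) = 4.2·0.9478 = 3.981 mg/L.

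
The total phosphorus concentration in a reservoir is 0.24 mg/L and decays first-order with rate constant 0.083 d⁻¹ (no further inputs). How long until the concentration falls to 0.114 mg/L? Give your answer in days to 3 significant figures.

t = ln(C₀/C)/k = ln(0.24/0.114)/0.083 = 0.7444/0.083 = 8.969 d.

8.97 d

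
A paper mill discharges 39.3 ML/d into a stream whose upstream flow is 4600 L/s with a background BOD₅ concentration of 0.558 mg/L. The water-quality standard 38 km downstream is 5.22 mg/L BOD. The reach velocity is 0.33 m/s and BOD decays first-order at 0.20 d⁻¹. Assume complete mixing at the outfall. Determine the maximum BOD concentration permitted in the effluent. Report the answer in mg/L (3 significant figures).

39.3 ML/d = 0.4549 m³/s.
4600 L/s = 4.6 m³/s.
Travel time to the compliance point: t = 3.8e+04/0.33 = 1.152e+05 s = 1.333 d; decay factor exp(−0.20·1.333) = 0.766.
So the concentration just after mixing may be at most 5.22/0.766 = 6.814 mg/L.
Mass balance: 6.814·5.055 = 0.4549·Cₑ + 4.6·0.558.
Cₑ = (34.45 − 2.567) / 0.4549 = 70.09 mg/L.

70.1 mg/L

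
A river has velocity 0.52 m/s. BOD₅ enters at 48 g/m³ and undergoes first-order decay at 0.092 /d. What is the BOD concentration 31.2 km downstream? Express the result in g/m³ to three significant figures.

Travel time t = 31.2 km / 0.52 m/s = 3.12e+04/0.52 = 6e+04 s = 0.6944 d.
First-order decay: C = 48·exp(−0.092·0.6944) = 48·0.9381 = 45.03 g/m³.

45.0 g/m³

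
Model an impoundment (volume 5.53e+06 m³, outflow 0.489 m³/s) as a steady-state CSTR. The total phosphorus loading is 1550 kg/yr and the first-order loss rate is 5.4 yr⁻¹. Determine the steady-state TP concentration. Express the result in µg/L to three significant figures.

34.2 µg/L

Outflow Q = 0.489 m³/s × 3.156e+07 s/yr = 1.543e+07 m³/yr.
Steady-state CSTR mass balance: W = Q·C + k·V·C, so C = W/(Q + kV).
Q + kV = 1.543e+07 + 5.4·5.53e+06 = 4.529e+07 m³/yr.
C = 1550/4.529e+07 = 3.422e-05 kg/m³ = 0.03422 mg/L = 34.22 µg/L.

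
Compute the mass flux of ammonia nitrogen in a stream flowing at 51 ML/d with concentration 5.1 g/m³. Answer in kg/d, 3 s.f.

51 ML/d = 0.5903 m³/s.
Mass flux = Q·C = 0.5903 m³/s × 5.1 g/m³ = 3.01 g/s.
= 3.01 g/s × 86.4 = 260.1 kg/d.

260 kg/d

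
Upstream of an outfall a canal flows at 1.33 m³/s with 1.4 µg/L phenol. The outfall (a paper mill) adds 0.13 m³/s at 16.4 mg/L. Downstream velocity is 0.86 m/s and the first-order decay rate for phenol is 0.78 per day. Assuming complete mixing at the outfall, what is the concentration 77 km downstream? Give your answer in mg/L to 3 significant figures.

0.651 mg/L

1.4 µg/L = 0.0014 mg/L.
After complete mixing, C₀ = (0.13·16.4 + 1.33·0.0014) / 1.46 = 1.462 mg/L.
Travel time t = 7.7e+04 m / 0.86 m/s = 8.953e+04 s = 1.036 d.
C = 1.462·exp(−0.78·1.036) = 1.462·0.4456 = 0.6513 mg/L.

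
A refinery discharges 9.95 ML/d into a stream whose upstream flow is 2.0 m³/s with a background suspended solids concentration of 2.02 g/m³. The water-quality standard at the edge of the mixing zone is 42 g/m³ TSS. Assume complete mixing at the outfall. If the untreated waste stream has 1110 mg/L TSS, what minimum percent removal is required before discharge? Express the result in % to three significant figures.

33.7 %

9.95 ML/d = 0.1152 m³/s.
Mass balance: 42·2.115 = 0.1152·Cₑ + 2·2.02.
Cₑ = (88.84 − 4.04) / 0.1152 = 736.3 mg/L.
Required removal = 1 − 736.3/1110 = 33.66 %.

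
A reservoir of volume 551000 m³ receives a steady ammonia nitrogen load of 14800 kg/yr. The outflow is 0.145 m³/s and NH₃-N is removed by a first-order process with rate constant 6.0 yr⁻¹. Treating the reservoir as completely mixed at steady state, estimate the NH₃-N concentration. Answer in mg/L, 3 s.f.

Outflow Q = 0.145 m³/s × 3.156e+07 s/yr = 4.576e+06 m³/yr.
Steady-state CSTR mass balance: W = Q·C + k·V·C, so C = W/(Q + kV).
Q + kV = 4.576e+06 + 6.0·551000 = 7.882e+06 m³/yr.
C = 14800/7.882e+06 = 0.001878 kg/m³ = 1.878 mg/L.

1.88 mg/L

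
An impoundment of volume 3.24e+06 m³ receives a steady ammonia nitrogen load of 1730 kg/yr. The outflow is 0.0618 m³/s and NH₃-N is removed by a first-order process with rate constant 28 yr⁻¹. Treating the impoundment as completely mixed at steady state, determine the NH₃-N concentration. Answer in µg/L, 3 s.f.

18.7 µg/L

Outflow Q = 0.0618 m³/s × 3.156e+07 s/yr = 1.95e+06 m³/yr.
Steady-state CSTR mass balance: W = Q·C + k·V·C, so C = W/(Q + kV).
Q + kV = 1.95e+06 + 28·3.24e+06 = 9.267e+07 m³/yr.
C = 1730/9.267e+07 = 1.867e-05 kg/m³ = 0.01867 mg/L = 18.67 µg/L.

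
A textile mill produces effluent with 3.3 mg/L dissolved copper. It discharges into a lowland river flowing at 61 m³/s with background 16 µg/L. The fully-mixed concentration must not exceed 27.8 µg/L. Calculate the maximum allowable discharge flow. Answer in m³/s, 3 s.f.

0.220 m³/s

16 µg/L = 0.016 mg/L.
27.8 µg/L = 0.0278 mg/L.
Mass balance at complete mixing: C_std·(Q_w + Q_r) = Q_w·C_e + Q_r·C_b.
Rearranging, Q_w = Q_r·(C_std − C_b)/(C_e − C_std) = 61·(0.0278 − 0.016) / (3.3 − 0.0278) = 0.22 m³/s.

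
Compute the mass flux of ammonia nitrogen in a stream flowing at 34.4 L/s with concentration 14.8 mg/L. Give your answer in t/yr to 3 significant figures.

16.1 t/yr

34.4 L/s = 0.0344 m³/s.
Mass flux = Q·C = 0.0344 m³/s × 14.8 g/m³ = 0.5091 g/s.
= 0.5091 g/s × 31.56 = 16.07 t/yr.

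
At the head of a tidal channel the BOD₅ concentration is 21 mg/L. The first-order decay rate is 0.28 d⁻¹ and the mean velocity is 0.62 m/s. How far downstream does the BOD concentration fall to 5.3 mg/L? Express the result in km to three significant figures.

From C = C₀·e^(−kt), t = ln(C₀/C)/k = ln(21/5.3)/0.28 = 1.377/0.28 = 4.917 d.
Distance = v·t = 0.62 m/s × 4.248e+05 s = 2.634e+05 m = 263.4 km.

263 km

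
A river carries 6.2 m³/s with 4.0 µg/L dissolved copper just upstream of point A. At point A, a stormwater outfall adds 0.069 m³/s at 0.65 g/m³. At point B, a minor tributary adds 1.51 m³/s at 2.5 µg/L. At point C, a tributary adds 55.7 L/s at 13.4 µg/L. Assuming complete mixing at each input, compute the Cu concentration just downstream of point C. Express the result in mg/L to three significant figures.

4.0 µg/L = 0.004 mg/L.
After input A: C = (6.2·0.004 + 0.069·0.65) / 6.269 = 0.01111 mg/L.
2.5 µg/L = 0.0025 mg/L.
After input B: C = (6.269·0.01111 + 1.51·0.0025) / 7.779 = 0.009439 mg/L.
55.7 L/s = 0.0557 m³/s.
13.4 µg/L = 0.0134 mg/L.
After input C: C = (7.779·0.009439 + 0.0557·0.0134) / 7.835 = 0.009467 mg/L.

0.00947 mg/L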